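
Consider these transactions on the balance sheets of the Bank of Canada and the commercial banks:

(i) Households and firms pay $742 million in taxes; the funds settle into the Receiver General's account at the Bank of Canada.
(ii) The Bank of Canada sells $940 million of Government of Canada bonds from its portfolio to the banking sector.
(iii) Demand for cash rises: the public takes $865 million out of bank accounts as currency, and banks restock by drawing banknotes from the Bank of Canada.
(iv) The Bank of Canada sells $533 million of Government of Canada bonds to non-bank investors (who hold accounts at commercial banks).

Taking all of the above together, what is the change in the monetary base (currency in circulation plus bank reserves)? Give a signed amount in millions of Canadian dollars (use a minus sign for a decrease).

Bank of Canada balance sheet:
  Assets:      Securities −$1473M
  Liabilities: Bank reserves −$3080M, Currency in circulation +$865M, Government deposits +$742M
Commercial banking system:
  Assets:      Reserves at CB −$3080M, Securities +$940M
  Liabilities: Checkable deposits −$2140M
Monetary base = currency + reserves: +$865M + (−$3080M) = -$2215 million.

-$2215 million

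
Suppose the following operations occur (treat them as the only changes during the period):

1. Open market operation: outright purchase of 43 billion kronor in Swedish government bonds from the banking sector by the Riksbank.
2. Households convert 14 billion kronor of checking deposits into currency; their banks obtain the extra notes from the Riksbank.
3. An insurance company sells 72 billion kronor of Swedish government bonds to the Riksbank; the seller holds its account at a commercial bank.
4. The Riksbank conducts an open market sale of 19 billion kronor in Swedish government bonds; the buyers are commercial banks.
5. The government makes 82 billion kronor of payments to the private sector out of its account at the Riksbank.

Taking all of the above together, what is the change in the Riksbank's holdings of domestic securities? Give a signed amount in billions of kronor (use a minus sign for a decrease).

Riksbank balance sheet:
  Assets:      Securities +96B
  Liabilities: Bank reserves +164B, Currency in circulation +14B, Government deposits −82B
Commercial banking system:
  Assets:      Reserves at CB +164B, Securities −24B
  Liabilities: Checkable deposits +140B
So the change in the Riksbank's holdings of domestic securities is +96 billion.

+96 billion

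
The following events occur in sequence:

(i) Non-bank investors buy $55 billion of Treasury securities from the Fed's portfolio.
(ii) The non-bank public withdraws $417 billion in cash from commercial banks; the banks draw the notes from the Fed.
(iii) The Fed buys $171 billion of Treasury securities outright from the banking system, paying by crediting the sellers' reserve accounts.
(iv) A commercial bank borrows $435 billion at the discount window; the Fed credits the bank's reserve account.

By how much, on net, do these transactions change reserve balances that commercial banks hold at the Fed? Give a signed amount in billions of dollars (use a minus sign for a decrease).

+$134 billion

Fed balance sheet:
  Assets:      Securities +$116B, Loans to banks +$435B
  Liabilities: Bank reserves +$134B, Currency in circulation +$417B
So the change in reserve balances that commercial banks hold at the Fed is +$134 billion.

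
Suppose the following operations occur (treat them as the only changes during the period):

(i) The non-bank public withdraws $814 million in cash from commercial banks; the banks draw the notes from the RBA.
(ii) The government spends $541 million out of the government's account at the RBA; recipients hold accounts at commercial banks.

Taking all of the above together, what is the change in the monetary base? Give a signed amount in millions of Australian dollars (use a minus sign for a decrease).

Currency withdrawal $814 million: just a shift between currency and reserves — both are base money → 0.
Government spending $541 million: a non-base liability converts back to reserves → +$541M.
Net: 0 + 541 = +$541 million.

+$541 million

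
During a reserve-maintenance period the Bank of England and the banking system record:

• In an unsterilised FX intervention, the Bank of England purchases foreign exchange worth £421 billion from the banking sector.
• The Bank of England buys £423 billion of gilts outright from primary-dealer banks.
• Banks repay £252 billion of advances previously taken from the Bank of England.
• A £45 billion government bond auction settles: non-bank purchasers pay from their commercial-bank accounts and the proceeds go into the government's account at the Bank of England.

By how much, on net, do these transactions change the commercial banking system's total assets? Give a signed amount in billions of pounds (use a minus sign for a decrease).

Bank of England balance sheet:
  Assets:      Securities +£423B, Loans to banks −£252B, Foreign assets +£421B
  Liabilities: Bank reserves +£547B, Government deposits +£45B
Commercial banking system:
  Assets:      Reserves at CB +£547B, Securities −£423B, Foreign assets −£421B
  Liabilities: Checkable deposits −£45B, Borrowings from CB −£252B
Change in total bank assets = -£297 billion.

-£297 billion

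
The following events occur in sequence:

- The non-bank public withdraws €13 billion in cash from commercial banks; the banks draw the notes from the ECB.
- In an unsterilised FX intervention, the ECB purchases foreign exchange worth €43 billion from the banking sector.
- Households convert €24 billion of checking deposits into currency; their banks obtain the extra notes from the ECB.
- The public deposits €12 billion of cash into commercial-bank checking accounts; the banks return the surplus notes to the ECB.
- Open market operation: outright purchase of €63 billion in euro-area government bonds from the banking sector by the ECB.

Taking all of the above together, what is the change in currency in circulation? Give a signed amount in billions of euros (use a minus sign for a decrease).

Currency withdrawal €13 billion: notes leave the central bank → +€13B.
FX purchase €43 billion: no currency enters or leaves circulation → 0.
Currency withdrawal €24 billion: notes leave the central bank → +€24B.
Currency deposit €12 billion: notes return to the central bank → −€12B.
OMO purchase (from banks) €63 billion: no currency enters or leaves circulation → 0.
Net: 13 + 0 + 24 − 12 + 0 = +€25 billion.

+€25 billion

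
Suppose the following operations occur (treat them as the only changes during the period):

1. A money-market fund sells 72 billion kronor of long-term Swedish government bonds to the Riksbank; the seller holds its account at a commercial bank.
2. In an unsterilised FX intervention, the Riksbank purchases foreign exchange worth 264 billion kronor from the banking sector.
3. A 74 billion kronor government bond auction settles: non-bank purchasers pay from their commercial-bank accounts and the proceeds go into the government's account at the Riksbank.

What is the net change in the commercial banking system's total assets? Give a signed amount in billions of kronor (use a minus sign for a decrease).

Asset purchase (from non-banks) 72 billion kronor: bank balance sheets expand → +72B.
FX purchase 264 billion kronor: just an asset swap on bank balance sheets → 0.
Government account inflow 74 billion kronor: bank balance sheets shrink → −74B.
Net: 72 + 0 − 74 = -2 billion.

-2 billion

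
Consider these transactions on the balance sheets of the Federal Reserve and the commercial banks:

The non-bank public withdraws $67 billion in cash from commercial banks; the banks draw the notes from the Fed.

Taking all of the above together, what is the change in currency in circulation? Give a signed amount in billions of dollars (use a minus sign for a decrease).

+$67 billion

Fed balance sheet:
  Assets:      no change
  Liabilities: Bank reserves −$67B, Currency in circulation +$67B
Commercial banking system:
  Assets:      Reserves at CB −$67B
  Liabilities: Checkable deposits −$67B
So the change in currency in circulation is +$67 billion.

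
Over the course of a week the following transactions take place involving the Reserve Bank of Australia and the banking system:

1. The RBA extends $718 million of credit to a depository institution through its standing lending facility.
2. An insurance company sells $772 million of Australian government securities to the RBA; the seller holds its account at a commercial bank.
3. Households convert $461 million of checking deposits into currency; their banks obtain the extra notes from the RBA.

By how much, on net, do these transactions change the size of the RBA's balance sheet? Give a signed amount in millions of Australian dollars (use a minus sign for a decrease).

Discount-window loan $718 million: an RBA asset is acquired → +$718M.
Asset purchase (from non-banks) $772 million: an RBA asset is acquired → +$772M.
Currency withdrawal $461 million: only the composition of liabilities changes → 0.
Net: 718 + 772 + 0 = +$1490 million.

+$1490 million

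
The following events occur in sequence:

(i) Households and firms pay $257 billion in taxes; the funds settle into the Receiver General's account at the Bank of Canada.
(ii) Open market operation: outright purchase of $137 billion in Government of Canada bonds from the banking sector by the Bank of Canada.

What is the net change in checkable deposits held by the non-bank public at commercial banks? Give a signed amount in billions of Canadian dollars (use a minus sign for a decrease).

Bank of Canada balance sheet:
  Assets:      Securities +$137B
  Liabilities: Bank reserves −$120B, Government deposits +$257B
Commercial banking system:
  Assets:      Reserves at CB −$120B, Securities −$137B
  Liabilities: Checkable deposits −$257B
So the change in checkable deposits held by the non-bank public at commercial banks is -$257 billion.

-$257 billion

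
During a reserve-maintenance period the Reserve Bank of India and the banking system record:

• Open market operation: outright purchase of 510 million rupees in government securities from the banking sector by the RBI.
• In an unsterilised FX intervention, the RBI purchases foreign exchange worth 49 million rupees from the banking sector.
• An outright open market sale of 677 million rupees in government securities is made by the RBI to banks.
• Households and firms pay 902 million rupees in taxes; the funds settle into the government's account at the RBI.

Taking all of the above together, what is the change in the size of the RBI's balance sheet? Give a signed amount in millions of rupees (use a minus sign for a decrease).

RBI balance sheet:
  Assets:      Securities −167M, Foreign assets +49M
  Liabilities: Bank reserves −1020M, Government deposits +902M
Change in total RBI assets = -118 million.

-118 million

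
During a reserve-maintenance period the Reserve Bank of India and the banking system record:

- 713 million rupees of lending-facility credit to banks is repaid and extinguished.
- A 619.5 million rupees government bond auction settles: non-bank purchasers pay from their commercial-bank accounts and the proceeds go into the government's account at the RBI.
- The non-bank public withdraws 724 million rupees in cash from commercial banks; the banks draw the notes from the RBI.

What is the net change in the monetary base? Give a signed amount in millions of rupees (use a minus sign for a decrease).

RBI balance sheet:
  Assets:      Loans to banks −713M
  Liabilities: Bank reserves −2056.5M, Currency in circulation +724M, Government deposits +619.5M
Commercial banking system:
  Assets:      Reserves at CB −2056.5M
  Liabilities: Checkable deposits −1343.5M, Borrowings from CB −713M
Monetary base = currency + reserves: +724M + (−2056.5M) = -1332.5 million.

-1332.5 million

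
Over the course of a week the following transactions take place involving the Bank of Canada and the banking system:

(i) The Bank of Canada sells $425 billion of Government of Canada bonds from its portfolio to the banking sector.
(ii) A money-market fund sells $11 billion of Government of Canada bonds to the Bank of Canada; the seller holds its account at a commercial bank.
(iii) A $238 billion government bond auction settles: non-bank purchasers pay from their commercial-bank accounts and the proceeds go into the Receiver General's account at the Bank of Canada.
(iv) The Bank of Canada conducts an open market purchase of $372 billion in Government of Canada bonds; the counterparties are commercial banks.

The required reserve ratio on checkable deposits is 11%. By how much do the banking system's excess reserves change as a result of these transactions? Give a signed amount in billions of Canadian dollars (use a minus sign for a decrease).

-$255.03 billion

OMO sale (to banks) $425 billion: reserves −$425B, deposits 0.
Asset purchase (from non-banks) $11 billion: reserves +$11B, deposits +$11B.
Government account inflow $238 billion: reserves −$238B, deposits −$238B.
OMO purchase (from banks) $372 billion: reserves +$372B, deposits 0.
Totals: Δreserves = −$280B, Δdeposits = −$227B.
Δrequired reserves = 11% × −$227B = −$24.97B.
Δexcess reserves = Δreserves − Δrequired = −$280B − (−$24.97B) = -$255.03 billion.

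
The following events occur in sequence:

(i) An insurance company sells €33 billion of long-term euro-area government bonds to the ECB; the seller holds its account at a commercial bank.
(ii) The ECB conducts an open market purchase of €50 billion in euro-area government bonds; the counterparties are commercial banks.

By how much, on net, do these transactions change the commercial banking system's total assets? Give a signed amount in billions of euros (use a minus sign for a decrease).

ECB balance sheet:
  Assets:      Securities +€83B
  Liabilities: Bank reserves +€83B
Commercial banking system:
  Assets:      Reserves at CB +€83B, Securities −€50B
  Liabilities: Checkable deposits +€33B
Change in total bank assets = +€33 billion.

+€33 billion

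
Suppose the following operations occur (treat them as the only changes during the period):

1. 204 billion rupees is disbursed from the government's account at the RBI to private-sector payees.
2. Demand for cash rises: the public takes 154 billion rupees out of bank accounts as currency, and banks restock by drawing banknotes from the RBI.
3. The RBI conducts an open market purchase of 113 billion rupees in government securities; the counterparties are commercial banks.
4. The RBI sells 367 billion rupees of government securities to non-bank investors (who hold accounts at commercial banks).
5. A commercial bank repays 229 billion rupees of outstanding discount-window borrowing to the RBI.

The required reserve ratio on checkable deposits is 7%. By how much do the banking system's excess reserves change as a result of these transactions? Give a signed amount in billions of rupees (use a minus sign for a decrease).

Government spending 204 billion rupees: reserves +204B, deposits +204B.
Currency withdrawal 154 billion rupees: reserves −154B, deposits −154B.
OMO purchase (from banks) 113 billion rupees: reserves +113B, deposits 0.
Asset sale (to non-banks) 367 billion rupees: reserves −367B, deposits −367B.
Discount-window repayment 229 billion rupees: reserves −229B, deposits 0.
Totals: Δreserves = −433B, Δdeposits = −317B.
Δrequired reserves = 7% × −317B = −22.19B.
Δexcess reserves = Δreserves − Δrequired = −433B − (−22.19B) = -410.81 billion.

-410.81 billion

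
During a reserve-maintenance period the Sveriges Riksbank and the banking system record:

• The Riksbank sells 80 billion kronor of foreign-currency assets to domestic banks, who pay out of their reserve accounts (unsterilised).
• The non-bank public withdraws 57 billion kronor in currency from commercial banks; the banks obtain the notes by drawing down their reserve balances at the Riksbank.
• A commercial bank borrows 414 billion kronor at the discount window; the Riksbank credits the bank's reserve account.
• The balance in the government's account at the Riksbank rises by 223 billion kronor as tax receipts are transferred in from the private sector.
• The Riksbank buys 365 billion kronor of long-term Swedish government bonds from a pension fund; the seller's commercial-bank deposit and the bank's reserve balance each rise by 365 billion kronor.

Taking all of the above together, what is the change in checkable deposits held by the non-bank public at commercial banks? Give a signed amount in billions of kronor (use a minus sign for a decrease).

FX sale 80 billion kronor: the counterparty is a bank, so public deposits are unchanged → 0.
Currency withdrawal 57 billion kronor: non-bank counterparties' bank balances fall → −57B.
Discount-window loan 414 billion kronor: the counterparty is a bank, so public deposits are unchanged → 0.
Government account inflow 223 billion kronor: non-bank counterparties' bank balances fall → −223B.
Asset purchase (from non-banks) 365 billion kronor: non-bank counterparties' bank balances rise → +365B.
Net: 0 − 57 + 0 − 223 + 365 = +85 billion.

+85 billion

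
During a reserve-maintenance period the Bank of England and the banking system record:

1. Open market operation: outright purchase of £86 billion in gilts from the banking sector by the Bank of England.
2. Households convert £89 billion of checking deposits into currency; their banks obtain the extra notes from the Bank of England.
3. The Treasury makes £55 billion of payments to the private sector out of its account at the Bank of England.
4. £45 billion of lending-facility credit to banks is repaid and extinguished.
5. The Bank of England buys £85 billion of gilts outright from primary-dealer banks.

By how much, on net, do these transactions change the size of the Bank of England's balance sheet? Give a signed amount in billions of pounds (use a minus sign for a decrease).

+£126 billion

OMO purchase (from banks) £86 billion: a Bank of England asset is acquired → +£86B.
Currency withdrawal £89 billion: only the composition of liabilities changes → 0.
Government spending £55 billion: only the composition of liabilities changes → 0.
Discount-window repayment £45 billion: a Bank of England asset is shed → −£45B.
OMO purchase (from banks) £85 billion: a Bank of England asset is acquired → +£85B.
Net: 86 + 0 + 0 − 45 + 85 = +£126 billion.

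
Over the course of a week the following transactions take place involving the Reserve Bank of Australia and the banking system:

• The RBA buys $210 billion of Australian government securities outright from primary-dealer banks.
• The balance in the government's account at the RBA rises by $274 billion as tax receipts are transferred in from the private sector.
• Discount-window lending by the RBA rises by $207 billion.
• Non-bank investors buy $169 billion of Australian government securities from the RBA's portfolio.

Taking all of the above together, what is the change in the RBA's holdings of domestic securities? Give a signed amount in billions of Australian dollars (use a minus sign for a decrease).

OMO purchase (from banks) $210 billion: securities added to the RBA's portfolio → +$210B.
Government account inflow $274 billion: the RBA's securities portfolio is untouched → 0.
Discount-window loan $207 billion: the RBA's securities portfolio is untouched → 0.
Asset sale (to non-banks) $169 billion: securities removed from the RBA's portfolio → −$169B.
Net: 210 + 0 + 0 − 169 = +$41 billion.

+$41 billion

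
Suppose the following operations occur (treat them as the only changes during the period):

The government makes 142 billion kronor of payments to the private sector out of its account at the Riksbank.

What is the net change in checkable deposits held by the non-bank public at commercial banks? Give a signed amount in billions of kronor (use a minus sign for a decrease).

Riksbank balance sheet:
  Assets:      no change
  Liabilities: Bank reserves +142B, Government deposits −142B
Commercial banking system:
  Assets:      Reserves at CB +142B
  Liabilities: Checkable deposits +142B
So the change in checkable deposits held by the non-bank public at commercial banks is +142 billion.

+142 billion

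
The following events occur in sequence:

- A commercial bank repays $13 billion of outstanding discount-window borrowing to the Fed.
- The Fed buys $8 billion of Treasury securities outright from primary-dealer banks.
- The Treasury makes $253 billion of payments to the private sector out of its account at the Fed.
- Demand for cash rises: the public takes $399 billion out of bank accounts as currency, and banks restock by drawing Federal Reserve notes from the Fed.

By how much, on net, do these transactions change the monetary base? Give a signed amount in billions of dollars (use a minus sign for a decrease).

Fed balance sheet:
  Assets:      Securities +$8B, Loans to banks −$13B
  Liabilities: Bank reserves −$151B, Currency in circulation +$399B, Government deposits −$253B
Monetary base = currency + reserves: +$399B + (−$151B) = +$248 billion.

+$248 billion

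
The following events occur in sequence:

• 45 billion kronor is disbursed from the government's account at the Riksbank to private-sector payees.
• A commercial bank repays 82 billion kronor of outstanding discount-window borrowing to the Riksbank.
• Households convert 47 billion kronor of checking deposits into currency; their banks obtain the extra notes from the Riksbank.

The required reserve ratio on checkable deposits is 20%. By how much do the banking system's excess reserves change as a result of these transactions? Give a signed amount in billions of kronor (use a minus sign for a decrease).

Government spending 45 billion kronor: reserves +45B, deposits +45B.
Discount-window repayment 82 billion kronor: reserves −82B, deposits 0.
Currency withdrawal 47 billion kronor: reserves −47B, deposits −47B.
Totals: Δreserves = −84B, Δdeposits = −2B.
Δrequired reserves = 20% × −2B = −0.4B.
Δexcess reserves = Δreserves − Δrequired = −84B − (−0.4B) = -83.6 billion.

-83.6 billion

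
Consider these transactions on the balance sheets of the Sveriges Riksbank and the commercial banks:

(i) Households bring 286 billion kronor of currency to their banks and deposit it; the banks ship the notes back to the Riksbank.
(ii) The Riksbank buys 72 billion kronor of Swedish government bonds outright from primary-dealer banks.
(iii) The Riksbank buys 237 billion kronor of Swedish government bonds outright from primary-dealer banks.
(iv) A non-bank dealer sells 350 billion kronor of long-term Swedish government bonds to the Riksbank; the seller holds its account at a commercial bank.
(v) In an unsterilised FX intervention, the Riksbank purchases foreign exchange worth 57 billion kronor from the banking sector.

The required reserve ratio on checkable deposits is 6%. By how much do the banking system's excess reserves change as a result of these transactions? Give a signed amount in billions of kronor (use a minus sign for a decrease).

Currency deposit 286 billion kronor: reserves +286B, deposits +286B.
OMO purchase (from banks) 72 billion kronor: reserves +72B, deposits 0.
OMO purchase (from banks) 237 billion kronor: reserves +237B, deposits 0.
Asset purchase (from non-banks) 350 billion kronor: reserves +350B, deposits +350B.
FX purchase 57 billion kronor: reserves +57B, deposits 0.
Totals: Δreserves = +1002B, Δdeposits = +636B.
Δrequired reserves = 6% × +636B = +38.16B.
Δexcess reserves = Δreserves − Δrequired = +1002B − (+38.16B) = +963.84 billion.

+963.84 billion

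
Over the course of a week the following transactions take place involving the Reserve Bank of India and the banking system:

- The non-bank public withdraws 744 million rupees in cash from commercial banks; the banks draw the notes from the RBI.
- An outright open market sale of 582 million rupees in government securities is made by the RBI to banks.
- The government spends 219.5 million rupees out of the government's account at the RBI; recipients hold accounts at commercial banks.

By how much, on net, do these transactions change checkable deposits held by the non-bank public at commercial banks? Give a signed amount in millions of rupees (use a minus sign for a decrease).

-524.5 million

Currency withdrawal 744 million rupees: non-bank counterparties' bank balances fall → −744M.
OMO sale (to banks) 582 million rupees: the counterparty is a bank, so public deposits are unchanged → 0.
Government spending 219.5 million rupees: non-bank counterparties' bank balances rise → +219.5M.
Net: −744 + 0 + 219.5 = -524.5 million.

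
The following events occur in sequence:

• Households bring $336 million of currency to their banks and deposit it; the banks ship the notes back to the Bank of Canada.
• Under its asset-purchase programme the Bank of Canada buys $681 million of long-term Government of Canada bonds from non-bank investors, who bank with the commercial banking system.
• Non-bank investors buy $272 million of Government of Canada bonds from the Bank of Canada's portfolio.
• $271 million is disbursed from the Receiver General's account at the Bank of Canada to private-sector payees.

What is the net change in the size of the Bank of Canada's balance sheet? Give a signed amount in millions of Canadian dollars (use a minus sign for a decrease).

Currency deposit $336 million: only the composition of liabilities changes → 0.
Asset purchase (from non-banks) $681 million: a Bank of Canada asset is acquired → +$681M.
Asset sale (to non-banks) $272 million: a Bank of Canada asset is shed → −$272M.
Government spending $271 million: only the composition of liabilities changes → 0.
Net: 0 + 681 − 272 + 0 = +$409 million.

+$409 million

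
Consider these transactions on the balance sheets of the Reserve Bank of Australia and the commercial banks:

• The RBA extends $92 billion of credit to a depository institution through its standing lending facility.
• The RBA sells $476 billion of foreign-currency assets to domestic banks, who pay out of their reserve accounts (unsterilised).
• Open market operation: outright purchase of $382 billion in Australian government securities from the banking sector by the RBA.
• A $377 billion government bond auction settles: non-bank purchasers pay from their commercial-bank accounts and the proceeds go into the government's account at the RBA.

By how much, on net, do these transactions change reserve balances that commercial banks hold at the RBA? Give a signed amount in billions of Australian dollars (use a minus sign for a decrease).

-$379 billion

RBA balance sheet:
  Assets:      Securities +$382B, Loans to banks +$92B, Foreign assets −$476B
  Liabilities: Bank reserves −$379B, Government deposits +$377B
So the change in reserve balances that commercial banks hold at the RBA is -$379 billion.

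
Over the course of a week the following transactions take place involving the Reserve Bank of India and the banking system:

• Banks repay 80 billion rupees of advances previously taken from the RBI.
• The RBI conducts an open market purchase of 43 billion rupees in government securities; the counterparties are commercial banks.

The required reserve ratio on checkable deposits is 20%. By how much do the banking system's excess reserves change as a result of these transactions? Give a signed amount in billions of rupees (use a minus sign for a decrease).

Discount-window repayment 80 billion rupees: reserves −80B, deposits 0.
OMO purchase (from banks) 43 billion rupees: reserves +43B, deposits 0.
Totals: Δreserves = −37B, Δdeposits = 0.
Δrequired reserves = 20% × 0 = 0.
Δexcess reserves = Δreserves − Δrequired = −37B − (0) = -37 billion.

-37 billion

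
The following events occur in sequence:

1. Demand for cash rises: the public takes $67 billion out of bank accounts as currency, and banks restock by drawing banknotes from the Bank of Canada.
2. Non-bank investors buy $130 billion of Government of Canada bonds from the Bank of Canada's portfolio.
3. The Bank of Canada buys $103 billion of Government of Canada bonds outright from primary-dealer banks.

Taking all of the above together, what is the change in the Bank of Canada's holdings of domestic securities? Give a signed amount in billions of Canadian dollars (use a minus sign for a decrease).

Currency withdrawal $67 billion: the Bank of Canada's securities portfolio is untouched → 0.
Asset sale (to non-banks) $130 billion: securities removed from the Bank of Canada's portfolio → −$130B.
OMO purchase (from banks) $103 billion: securities added to the Bank of Canada's portfolio → +$103B.
Net: 0 − 130 + 103 = -$27 billion.

-$27 billion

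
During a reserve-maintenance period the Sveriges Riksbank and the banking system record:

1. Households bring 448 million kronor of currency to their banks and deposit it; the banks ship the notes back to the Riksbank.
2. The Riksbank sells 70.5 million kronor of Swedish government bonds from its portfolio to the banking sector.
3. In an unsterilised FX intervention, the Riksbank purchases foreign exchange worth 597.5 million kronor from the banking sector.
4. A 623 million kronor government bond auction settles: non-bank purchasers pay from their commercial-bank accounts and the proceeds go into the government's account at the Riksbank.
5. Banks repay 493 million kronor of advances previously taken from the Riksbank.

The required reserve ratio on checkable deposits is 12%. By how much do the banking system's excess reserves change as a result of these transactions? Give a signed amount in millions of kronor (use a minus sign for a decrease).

-120 million

Currency deposit 448 million kronor: reserves +448M, deposits +448M.
OMO sale (to banks) 70.5 million kronor: reserves −70.5M, deposits 0.
FX purchase 597.5 million kronor: reserves +597.5M, deposits 0.
Government account inflow 623 million kronor: reserves −623M, deposits −623M.
Discount-window repayment 493 million kronor: reserves −493M, deposits 0.
Totals: Δreserves = −141M, Δdeposits = −175M.
Δrequired reserves = 12% × −175M = −21M.
Δexcess reserves = Δreserves − Δrequired = −141M − (−21M) = -120 million.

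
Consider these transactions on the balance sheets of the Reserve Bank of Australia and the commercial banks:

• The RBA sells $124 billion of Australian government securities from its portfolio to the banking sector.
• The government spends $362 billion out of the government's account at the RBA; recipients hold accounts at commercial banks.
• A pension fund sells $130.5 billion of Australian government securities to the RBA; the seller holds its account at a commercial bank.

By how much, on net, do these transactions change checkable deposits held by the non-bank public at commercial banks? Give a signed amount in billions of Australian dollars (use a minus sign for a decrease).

OMO sale (to banks) $124 billion: the counterparty is a bank, so public deposits are unchanged → 0.
Government spending $362 billion: non-bank counterparties' bank balances rise → +$362B.
Asset purchase (from non-banks) $130.5 billion: non-bank counterparties' bank balances rise → +$130.5B.
Net: 0 + 362 + 130.5 = +$492.5 billion.

+$492.5 billion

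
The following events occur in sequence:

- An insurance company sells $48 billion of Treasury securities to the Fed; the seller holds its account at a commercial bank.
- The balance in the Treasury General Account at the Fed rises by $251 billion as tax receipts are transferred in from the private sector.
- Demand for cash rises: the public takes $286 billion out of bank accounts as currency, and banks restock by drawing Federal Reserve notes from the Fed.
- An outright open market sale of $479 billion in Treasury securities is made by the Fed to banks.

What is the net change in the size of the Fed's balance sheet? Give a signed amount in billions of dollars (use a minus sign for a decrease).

Asset purchase (from non-banks) $48 billion: a Fed asset is acquired → +$48B.
Government account inflow $251 billion: only the composition of liabilities changes → 0.
Currency withdrawal $286 billion: only the composition of liabilities changes → 0.
OMO sale (to banks) $479 billion: a Fed asset is shed → −$479B.
Net: 48 + 0 + 0 − 479 = -$431 billion.

-$431 billion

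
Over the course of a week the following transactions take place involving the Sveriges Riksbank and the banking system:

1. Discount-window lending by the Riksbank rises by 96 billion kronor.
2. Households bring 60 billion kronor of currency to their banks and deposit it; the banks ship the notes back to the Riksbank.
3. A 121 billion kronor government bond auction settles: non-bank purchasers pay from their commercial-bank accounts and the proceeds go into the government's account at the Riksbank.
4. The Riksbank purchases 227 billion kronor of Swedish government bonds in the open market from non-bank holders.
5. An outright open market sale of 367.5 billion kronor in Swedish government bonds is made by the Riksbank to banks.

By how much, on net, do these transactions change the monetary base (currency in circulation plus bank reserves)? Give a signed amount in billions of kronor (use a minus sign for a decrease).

-165.5 billion

Riksbank balance sheet:
  Assets:      Securities −140.5B, Loans to banks +96B
  Liabilities: Bank reserves −105.5B, Currency in circulation −60B, Government deposits +121B
Commercial banking system:
  Assets:      Reserves at CB −105.5B, Securities +367.5B
  Liabilities: Checkable deposits +166B, Borrowings from CB +96B
Monetary base = currency + reserves: −60B + (−105.5B) = -165.5 billion.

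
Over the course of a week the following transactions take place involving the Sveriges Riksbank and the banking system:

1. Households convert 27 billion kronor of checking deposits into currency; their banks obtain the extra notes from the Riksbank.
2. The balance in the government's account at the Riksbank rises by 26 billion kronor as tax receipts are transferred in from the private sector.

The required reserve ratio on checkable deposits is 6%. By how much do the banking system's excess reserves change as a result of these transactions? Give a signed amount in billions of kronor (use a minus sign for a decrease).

Currency withdrawal 27 billion kronor: reserves −27B, deposits −27B.
Government account inflow 26 billion kronor: reserves −26B, deposits −26B.
Totals: Δreserves = −53B, Δdeposits = −53B.
Δrequired reserves = 6% × −53B = −3.18B.
Δexcess reserves = Δreserves − Δrequired = −53B − (−3.18B) = -49.82 billion.

-49.82 billion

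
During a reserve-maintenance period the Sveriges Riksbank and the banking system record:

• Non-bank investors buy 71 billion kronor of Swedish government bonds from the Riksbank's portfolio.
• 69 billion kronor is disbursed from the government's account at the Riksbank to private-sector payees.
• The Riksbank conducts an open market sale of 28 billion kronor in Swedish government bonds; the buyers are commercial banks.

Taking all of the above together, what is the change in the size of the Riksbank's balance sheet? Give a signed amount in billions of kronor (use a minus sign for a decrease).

-99 billion

Riksbank balance sheet:
  Assets:      Securities −99B
  Liabilities: Bank reserves −30B, Government deposits −69B
Commercial banking system:
  Assets:      Reserves at CB −30B, Securities +28B
  Liabilities: Checkable deposits −2B
Change in total Riksbank assets = -99 billion.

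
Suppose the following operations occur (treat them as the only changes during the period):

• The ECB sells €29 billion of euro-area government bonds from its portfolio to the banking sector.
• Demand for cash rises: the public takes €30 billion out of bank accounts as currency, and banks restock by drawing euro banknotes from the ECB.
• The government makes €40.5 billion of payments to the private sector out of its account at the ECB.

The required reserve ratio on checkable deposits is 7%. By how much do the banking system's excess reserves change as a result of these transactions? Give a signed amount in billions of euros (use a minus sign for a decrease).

OMO sale (to banks) €29 billion: reserves −€29B, deposits 0.
Currency withdrawal €30 billion: reserves −€30B, deposits −€30B.
Government spending €40.5 billion: reserves +€40.5B, deposits +€40.5B.
Totals: Δreserves = −€18.5B, Δdeposits = +€10.5B.
Δrequired reserves = 7% × +€10.5B = +€0.735B.
Δexcess reserves = Δreserves − Δrequired = −€18.5B − (+€0.735B) = -€19.235 billion.

-€19.235 billion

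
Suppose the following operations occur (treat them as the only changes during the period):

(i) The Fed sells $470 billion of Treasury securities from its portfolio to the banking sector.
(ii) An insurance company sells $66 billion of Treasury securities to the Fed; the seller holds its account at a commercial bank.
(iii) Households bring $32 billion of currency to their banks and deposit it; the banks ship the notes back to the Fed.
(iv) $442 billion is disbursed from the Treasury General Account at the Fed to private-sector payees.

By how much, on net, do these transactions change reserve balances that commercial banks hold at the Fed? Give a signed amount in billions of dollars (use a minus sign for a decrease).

OMO sale (to banks) $470 billion: the buying banks pay out of their reserve balances → −$470B.
Asset purchase (from non-banks) $66 billion: the Fed pays by crediting reserve accounts → +$66B.
Currency deposit $32 billion: returned notes are swapped for reserve credit → +$32B.
Government spending $442 billion: government payments flow into bank reserve accounts → +$442B.
Net: −470 + 66 + 32 + 442 = +$70 billion.

+$70 billion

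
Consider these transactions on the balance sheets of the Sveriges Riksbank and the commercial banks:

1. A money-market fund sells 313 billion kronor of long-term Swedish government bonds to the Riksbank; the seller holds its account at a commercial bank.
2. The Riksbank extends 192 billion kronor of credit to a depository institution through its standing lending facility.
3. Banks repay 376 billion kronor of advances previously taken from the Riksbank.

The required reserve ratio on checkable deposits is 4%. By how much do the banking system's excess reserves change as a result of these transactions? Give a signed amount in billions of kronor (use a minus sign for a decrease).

+116.48 billion

Asset purchase (from non-banks) 313 billion kronor: reserves +313B, deposits +313B.
Discount-window loan 192 billion kronor: reserves +192B, deposits 0.
Discount-window repayment 376 billion kronor: reserves −376B, deposits 0.
Totals: Δreserves = +129B, Δdeposits = +313B.
Δrequired reserves = 4% × +313B = +12.52B.
Δexcess reserves = Δreserves − Δrequired = +129B − (+12.52B) = +116.48 billion.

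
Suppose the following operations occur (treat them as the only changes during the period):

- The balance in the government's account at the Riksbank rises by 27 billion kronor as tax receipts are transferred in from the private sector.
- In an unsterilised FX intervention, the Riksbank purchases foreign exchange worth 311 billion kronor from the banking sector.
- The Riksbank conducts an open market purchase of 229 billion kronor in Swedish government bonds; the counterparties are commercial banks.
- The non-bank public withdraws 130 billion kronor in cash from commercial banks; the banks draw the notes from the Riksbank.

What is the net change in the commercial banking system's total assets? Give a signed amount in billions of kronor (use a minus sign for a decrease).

-157 billion

Government account inflow 27 billion kronor: bank balance sheets shrink → −27B.
FX purchase 311 billion kronor: just an asset swap on bank balance sheets → 0.
OMO purchase (from banks) 229 billion kronor: just an asset swap on bank balance sheets → 0.
Currency withdrawal 130 billion kronor: bank balance sheets shrink → −130B.
Net: −27 + 0 + 0 − 130 = -157 billion.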